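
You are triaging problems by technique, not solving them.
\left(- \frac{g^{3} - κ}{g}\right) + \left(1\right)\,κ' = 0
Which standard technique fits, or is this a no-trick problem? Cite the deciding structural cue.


Technique: a linear integrating factor — the unknown enters only to the first power against a nonzero forcing term — the integrating-factor template applies directly.


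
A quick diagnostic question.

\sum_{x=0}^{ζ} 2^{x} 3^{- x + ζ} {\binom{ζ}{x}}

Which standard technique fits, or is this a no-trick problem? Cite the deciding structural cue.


Verdict: the binomial theorem — binomial coefficients against complementary powers of 2 and 3: recognize the binomial expansion and resum.


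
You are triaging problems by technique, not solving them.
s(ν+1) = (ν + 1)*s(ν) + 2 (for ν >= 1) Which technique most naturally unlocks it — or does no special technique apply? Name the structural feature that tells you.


Best approach: a summation factor — rescale the sequence by the product of the weights ν + 1 so far — the recurrence collapses to a plain running sum.


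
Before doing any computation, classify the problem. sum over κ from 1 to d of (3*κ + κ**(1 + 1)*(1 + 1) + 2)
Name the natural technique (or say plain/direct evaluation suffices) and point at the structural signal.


Best approach: no special technique — recognize the absence of structure: constant-multiple powers of κ summed plainly, no special method required.


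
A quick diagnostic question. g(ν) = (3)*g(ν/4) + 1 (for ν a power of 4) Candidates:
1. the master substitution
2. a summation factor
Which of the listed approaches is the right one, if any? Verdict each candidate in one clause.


Verdict: the master substitution — the argument ν/4 divides the index by 4; the standard ν = 4^m substitution converts it to a constant-shift recurrence.
- the master substitution: a fit — the right tool for this form.
- a summation factor: the recursion divides its index rather than shifting it — there is no previous-term chain for a summation factor to telescope.


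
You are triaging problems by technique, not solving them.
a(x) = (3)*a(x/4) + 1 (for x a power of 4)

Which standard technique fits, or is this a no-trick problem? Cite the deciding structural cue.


Technique: the master substitution — divide-the-index recursion (x/4 inside the call) straightens out once the index is rewritten as 4^m.


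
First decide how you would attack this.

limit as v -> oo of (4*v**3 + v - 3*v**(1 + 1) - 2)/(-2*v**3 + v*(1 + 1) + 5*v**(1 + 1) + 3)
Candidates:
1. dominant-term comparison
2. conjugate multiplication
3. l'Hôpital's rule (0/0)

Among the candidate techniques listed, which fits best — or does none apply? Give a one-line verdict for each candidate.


Verdict: dominant-term comparison — divide through by the highest power of v; every lower-order term dies and the dominant terms decide the limit.
- dominant-term comparison: yes, a natural case for it.
- conjugate multiplication: no difference of divergent radicals appears, so rationalizing has nothing to cancel.
- l'Hôpital's rule (0/0) — no 0/0 form appears: written as one quotient, top and bottom both grow without bound, and the ratio is decided by their leading terms.


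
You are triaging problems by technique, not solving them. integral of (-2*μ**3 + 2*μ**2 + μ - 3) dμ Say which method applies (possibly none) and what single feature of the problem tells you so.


Best approach: no special technique — every term is a constant multiple of a power of μ; term-wise power-rule integration needs no preliminary transformation.


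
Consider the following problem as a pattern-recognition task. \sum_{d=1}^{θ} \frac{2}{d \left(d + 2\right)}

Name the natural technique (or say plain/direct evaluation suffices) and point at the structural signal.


Best approach: telescoping — split \frac{2}{d \left(d + 2\right)} by partial fractions and the pieces are one function at shifted arguments — interior terms cancel.


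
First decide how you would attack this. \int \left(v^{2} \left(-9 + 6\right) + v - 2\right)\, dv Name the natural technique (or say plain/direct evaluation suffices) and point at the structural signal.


Verdict: no special technique — every term is a constant multiple of a power of v; term-wise power-rule integration needs no preliminary transformation.


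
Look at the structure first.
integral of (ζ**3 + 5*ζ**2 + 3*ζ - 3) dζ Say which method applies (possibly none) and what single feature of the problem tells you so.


Best approach: no special technique — a term-by-term power-rule job in ζ; no substitution or rearrangement earns its keep here.


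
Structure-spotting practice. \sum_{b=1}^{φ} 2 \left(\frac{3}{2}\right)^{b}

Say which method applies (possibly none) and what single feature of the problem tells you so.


Verdict: the geometric series formula — check a ratio of consecutive terms: it is \frac{3}{2}, independent of the index, so the geometric formula closes the sum.


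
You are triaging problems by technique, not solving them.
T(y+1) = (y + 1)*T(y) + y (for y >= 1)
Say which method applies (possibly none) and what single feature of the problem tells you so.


Method: a summation factor — first-order, linear, moving coefficient y + 1: the discrete analogue of an integrating factor handles it.


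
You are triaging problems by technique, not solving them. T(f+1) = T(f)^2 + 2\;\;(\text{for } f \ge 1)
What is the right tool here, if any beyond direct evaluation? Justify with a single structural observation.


Verdict: no special technique — the unknown enters the rule nonlinearly, not as a weighted sum — no linear method is even well-posed.


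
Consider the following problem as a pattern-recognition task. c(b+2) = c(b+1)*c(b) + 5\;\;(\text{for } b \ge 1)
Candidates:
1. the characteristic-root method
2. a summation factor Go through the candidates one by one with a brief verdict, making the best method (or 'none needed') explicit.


Verdict: no special technique — this one you iterate or analyze qualitatively: the nonlinearity defeats linear solution methods.
- the characteristic-root method: nonlinearity rules out exponential-mode superposition from the start.
- a summation factor: no summation factor applies — the rule is not linear in the sequence values.


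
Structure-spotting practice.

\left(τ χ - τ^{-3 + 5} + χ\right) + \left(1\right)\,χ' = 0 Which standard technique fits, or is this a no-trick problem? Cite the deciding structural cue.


Verdict: a linear integrating factor — the unknown enters only to the first power against a nonzero forcing term — the integrating-factor template applies directly.


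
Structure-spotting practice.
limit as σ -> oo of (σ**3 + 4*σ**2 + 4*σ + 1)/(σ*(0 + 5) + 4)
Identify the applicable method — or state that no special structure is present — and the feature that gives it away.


Best approach: dominant-term comparison — divide by the highest power of σ present: lower-order terms vanish and the dominant ratio remains. l'Hôpital's at-infinity variant applies to the expression viewed as a single quotient; the leading-term comparison is the direct route.


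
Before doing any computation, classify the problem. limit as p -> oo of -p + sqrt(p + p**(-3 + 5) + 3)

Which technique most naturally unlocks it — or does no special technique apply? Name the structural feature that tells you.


Diagnosis: conjugate multiplication — divergence minus divergence hides a finite answer — expose it by pairing sqrt(p + p**(-3 + 5) + 3) - p with its conjugate.


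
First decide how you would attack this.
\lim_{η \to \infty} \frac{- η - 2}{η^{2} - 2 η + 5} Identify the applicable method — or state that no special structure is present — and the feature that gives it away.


Method: dominant-term comparison — growth-rate triage: the leading powers of η decide the limit, everything else is noise. l'Hôpital's at-infinity variant applies to the expression viewed as a single quotient; the leading-term comparison is the direct route.


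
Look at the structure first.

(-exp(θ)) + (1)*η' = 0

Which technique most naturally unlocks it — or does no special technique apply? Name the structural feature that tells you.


Technique: no special technique — the slope is a function of θ alone, so integrate both sides directly.


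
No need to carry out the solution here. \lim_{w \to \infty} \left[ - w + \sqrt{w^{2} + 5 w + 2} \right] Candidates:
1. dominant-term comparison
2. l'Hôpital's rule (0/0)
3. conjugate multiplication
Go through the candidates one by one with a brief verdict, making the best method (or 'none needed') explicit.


Verdict: conjugate multiplication — this difference gives up after one conjugate multiplication — the radical structure cancels against its conjugate.
- dominant-term comparison — no dominant power emerges to decide the limit by degree comparison.
- l'Hôpital's rule (0/0) — substitution produces ∞ − ∞ rather than a vanishing quotient; the rule needs a 0/0 ratio to act on.
- conjugate multiplication — yes — fits the structure here.


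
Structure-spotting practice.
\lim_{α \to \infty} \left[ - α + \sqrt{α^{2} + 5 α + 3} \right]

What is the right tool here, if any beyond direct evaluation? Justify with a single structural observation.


Diagnosis: conjugate multiplication — both pieces blow up but their difference is finite; the conjugate trick rationalizes \sqrt{α^{2} + 5 α + 3} - α.


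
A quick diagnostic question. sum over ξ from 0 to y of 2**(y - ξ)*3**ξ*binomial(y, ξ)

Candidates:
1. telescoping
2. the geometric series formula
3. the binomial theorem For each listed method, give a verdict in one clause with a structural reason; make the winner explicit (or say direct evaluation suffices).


Diagnosis: the binomial theorem — the summand is term ξ of a binomial expansion in 3 and 2; the whole sum is a single power.
- telescoping: writing out consecutive terms as given produces no pairwise cancellation.
- the geometric series formula — no single multiplier carries one term to the next throughout the sum.
- the binomial theorem: a fit — the right tool for this form.


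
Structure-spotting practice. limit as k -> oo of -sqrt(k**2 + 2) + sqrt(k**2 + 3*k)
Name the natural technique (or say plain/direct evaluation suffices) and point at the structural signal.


Method: conjugate multiplication — the difference sqrt(k**2 + 3*k) - sqrt(k**2 + 2) is an ∞ − ∞ stalemate; its conjugate partner breaks the tie.


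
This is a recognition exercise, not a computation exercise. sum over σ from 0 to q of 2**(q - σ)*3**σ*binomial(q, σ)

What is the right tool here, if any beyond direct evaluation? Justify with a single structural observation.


Technique: the binomial theorem — terms weighting binomial(q, σ) against matched powers of 3 and 2 reassemble into (3 + 2)^q by the binomial theorem.


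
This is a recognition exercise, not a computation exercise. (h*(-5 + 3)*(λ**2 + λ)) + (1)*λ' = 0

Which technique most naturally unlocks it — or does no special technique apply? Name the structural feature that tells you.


Method: separation of variables — all dependence on the two variables factors apart, the defining separable shape. Rearranged, this also fits the Bernoulli template directly; separation reads the product structure as given.


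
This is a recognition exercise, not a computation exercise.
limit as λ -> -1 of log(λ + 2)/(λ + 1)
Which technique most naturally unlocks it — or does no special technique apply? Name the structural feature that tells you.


Best approach: l'Hôpital's rule (0/0) — numerator and denominator both vanish at -1 — a genuine 0/0 form, which is exactly when l'Hôpital applies. A local series expansion at the point resolves it as well; the rule is the packaged version of that step.


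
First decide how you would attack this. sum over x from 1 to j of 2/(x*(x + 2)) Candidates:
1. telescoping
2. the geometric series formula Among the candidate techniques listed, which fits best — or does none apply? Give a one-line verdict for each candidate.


Method: telescoping — 2/(x*(x + 2)) decomposes into shift-paired simple fractions; the series telescopes to finitely many boundary pieces.
- telescoping — applies; the problem has the shape this method handles.
- the geometric series formula: consecutive terms are not related by a fixed multiplier.


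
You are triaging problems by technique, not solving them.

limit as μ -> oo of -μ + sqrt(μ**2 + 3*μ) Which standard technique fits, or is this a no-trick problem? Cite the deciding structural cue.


Technique: conjugate multiplication — turning the difference into a conjugate-rationalized ratio makes the limit readable.


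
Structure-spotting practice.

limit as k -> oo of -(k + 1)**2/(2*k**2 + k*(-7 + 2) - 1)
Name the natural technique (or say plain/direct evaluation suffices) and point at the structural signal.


Technique: dominant-term comparison — as k grows, only the highest-degree terms matter — compare leading terms and read the limit off. Differentiating the expression as a single quotient would eventually settle it as well; matching dominant growth settles it immediately.


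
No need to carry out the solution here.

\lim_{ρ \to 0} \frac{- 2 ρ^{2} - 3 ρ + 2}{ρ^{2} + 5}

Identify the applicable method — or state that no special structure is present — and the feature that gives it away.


Technique: no special technique — nothing blocks direct substitution at 0: plug in and finish.


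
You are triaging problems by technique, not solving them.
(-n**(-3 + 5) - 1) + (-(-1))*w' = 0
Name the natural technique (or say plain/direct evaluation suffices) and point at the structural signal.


Technique: no special technique — with w absent the equation is not coupled at all: direct integration in n.


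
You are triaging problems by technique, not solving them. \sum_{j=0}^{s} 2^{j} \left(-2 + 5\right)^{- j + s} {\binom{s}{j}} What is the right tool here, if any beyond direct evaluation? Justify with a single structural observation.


Technique: the binomial theorem — binomial coefficients against complementary powers of 2 and (-2 + 5): recognize the binomial expansion and resum.


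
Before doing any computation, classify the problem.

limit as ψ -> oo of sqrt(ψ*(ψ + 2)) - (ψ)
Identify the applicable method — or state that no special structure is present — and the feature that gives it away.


Verdict: conjugate multiplication — the difference sqrt(ψ*(ψ + 2)) - ψ is an ∞ − ∞ stalemate; its conjugate partner breaks the tie.


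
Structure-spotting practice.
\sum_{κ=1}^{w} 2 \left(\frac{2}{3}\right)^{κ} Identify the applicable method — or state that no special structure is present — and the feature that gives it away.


Diagnosis: the geometric series formula — term-over-term division gives \frac{2}{3} every time — index-free ratio, geometric sum formula applies.


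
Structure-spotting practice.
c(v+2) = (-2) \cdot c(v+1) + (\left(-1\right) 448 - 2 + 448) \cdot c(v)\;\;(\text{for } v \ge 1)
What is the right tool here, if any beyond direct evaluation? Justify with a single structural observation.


Verdict: the characteristic-root method — linear, homogeneous, constant coefficients: solutions of the form r^v exist — find the roots of the characteristic polynomial.


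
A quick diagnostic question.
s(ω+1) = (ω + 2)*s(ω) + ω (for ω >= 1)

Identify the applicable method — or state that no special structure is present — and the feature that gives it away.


Method: a summation factor — rescale the sequence by the product of the weights ω + 2 so far — the recurrence collapses to a plain running sum.


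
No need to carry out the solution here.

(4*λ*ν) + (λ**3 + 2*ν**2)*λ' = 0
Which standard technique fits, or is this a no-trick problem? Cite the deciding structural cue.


Technique: the exact-equation method — check exactness first: here it holds (4*λ*ν, λ**3 + 2*ν**2 have matching cross partials), so no integrating factor is needed.


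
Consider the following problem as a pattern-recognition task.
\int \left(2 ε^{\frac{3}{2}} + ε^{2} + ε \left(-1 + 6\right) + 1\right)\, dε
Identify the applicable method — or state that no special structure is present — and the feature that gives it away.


Technique: no special technique — every term is a constant multiple of a power of ε; term-wise power-rule integration needs no preliminary transformation.


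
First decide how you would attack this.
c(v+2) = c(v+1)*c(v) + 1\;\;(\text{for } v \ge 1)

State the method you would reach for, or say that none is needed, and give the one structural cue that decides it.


Best approach: no special technique — each new value is a nonlinear function of earlier ones — scaling arguments and superposition both fail.


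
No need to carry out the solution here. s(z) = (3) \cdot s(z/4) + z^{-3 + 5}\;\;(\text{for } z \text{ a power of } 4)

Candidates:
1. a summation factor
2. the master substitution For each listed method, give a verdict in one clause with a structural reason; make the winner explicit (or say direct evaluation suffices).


Method: the master substitution — the argument contracts 4-fold per step: reindex z exponentially and solve the linear recurrence in the new index.
- a summation factor — the recursion divides its index rather than shifting it — there is no previous-term chain for a summation factor to telescope.
- the master substitution — applies; the problem has the shape this method handles.


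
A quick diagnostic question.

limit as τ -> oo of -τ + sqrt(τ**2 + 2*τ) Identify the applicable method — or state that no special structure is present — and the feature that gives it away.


Technique: conjugate multiplication — infinity minus infinity with a radical in play — multiply by the conjugate so the divergences of sqrt(τ**2 + 2*τ) and τ annihilate.


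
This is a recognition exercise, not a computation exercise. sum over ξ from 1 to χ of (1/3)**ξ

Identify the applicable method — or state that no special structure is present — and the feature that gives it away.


Diagnosis: the geometric series formula — each term is 1/3 times the previous one, so the geometric-series formula applies directly.


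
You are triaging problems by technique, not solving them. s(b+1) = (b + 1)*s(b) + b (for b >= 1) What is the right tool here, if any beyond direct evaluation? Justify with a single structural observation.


Verdict: a summation factor — first-order linear but the coefficient b + 1 moves with the index — divide by the cumulative product and telescope.


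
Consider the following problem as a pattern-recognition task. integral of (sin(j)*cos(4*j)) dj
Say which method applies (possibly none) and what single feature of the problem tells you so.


Verdict: a trigonometric identity — two different frequencies multiply in sin(j)*cos(4*j); the product-to-sum formula separates them.


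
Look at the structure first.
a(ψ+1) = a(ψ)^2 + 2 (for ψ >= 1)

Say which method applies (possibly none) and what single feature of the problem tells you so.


Technique: no special technique — the recurrence is nonlinear in the sequence terms; no linear-recurrence method fits it as written — one iterates or studies it directly.


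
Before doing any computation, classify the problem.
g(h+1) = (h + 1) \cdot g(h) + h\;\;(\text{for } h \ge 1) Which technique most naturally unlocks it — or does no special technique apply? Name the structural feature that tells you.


Technique: a summation factor — because the multiplier h + 1 is index-dependent, divide through by its running product and sum the resulting differences.


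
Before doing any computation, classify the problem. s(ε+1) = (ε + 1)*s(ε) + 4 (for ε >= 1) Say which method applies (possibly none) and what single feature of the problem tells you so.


Method: a summation factor — rescale the sequence by the product of the weights ε + 1 so far — the recurrence collapses to a plain running sum.


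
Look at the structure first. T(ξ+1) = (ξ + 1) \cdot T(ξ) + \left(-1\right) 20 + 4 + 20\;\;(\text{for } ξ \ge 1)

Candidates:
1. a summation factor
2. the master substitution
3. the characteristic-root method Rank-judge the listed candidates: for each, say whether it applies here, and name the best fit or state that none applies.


Best approach: a summation factor — it is first-order linear but the coefficient ξ + 1 depends on the index, so multiply through by a summation factor to telescope it.
- a summation factor — yes — fits the structure here.
- the master substitution: there is no divide-the-index recursive argument.
- the characteristic-root method: the coefficients change with the index, which the root method cannot absorb.


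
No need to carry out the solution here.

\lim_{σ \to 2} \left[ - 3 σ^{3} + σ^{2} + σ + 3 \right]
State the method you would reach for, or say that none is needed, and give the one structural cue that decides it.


Best approach: no special technique — nothing blocks direct substitution at 2: plug in and finish.


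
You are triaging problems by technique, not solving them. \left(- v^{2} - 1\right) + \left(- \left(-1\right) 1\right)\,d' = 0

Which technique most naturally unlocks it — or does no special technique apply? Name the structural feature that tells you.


Technique: no special technique — solved for the derivative, no d appears — this is antidifferentiation in v wearing ODE clothing.


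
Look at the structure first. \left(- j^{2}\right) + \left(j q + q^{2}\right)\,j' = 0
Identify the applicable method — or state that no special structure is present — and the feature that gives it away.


Best approach: the homogeneous substitution — the slope is degree-zero homogeneous: the ratio substitution v = j/q collapses it. Rewriting — with the variables' roles exchanged where the shape demands it — would expose a Bernoulli structure too; the homogeneous substitution simply reads the degrees directly.


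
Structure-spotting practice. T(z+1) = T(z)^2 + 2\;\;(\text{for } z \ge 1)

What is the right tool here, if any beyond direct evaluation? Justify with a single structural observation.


Best approach: no special technique — the unknown enters the rule nonlinearly, not as a weighted sum — no linear method is even well-posed.


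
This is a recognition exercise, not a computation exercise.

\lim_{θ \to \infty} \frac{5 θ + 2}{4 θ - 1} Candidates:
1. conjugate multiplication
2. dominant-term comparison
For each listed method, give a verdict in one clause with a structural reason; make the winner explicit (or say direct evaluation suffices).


Verdict: dominant-term comparison — at large θ only the top-degree terms survive; compare the leading terms and the limit falls out.
- conjugate multiplication: no difference of divergent radicals appears, so rationalizing has nothing to cancel.
- dominant-term comparison: yes, a natural case for it.


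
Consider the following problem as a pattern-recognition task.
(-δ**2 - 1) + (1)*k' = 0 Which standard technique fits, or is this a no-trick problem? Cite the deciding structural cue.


Method: no special technique — solved for the derivative, no k appears — this is antidifferentiation in δ wearing ODE clothing.


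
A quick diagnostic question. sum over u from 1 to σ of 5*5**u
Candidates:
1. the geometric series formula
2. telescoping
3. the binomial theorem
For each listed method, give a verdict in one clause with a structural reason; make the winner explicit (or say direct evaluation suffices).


Verdict: the geometric series formula — term-over-term division gives 5 every time — index-free ratio, geometric sum formula applies.
- the geometric series formula: yes, a natural case for it.
- telescoping — computed from the summand as displayed, the partial sums build up without the pairwise collapse telescoping exploits.
- the binomial theorem: the terms do not reassemble into a binomial power.


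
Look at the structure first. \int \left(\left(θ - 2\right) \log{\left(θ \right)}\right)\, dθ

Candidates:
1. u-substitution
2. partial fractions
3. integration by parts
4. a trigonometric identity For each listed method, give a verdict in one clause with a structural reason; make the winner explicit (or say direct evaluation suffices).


Technique: integration by parts — \log{\left(θ \right)} blocks direct integration but differentiates to something rational — parts with the polynomial factor θ - 2 as dv.
- u-substitution — no subexpression of the integrand serves as a whole-integral substitution inner — individual terms may offer their own, but none carries its derivative as a factor of the full integrand; a working change of variable would have to be constructed from outside the expression.
- partial fractions — the expression is not a ratio of polynomials that decomposes further.
- integration by parts — yes, a natural case for it.
- a trigonometric identity — with no trigonometric functions present, identity rewriting has no target.


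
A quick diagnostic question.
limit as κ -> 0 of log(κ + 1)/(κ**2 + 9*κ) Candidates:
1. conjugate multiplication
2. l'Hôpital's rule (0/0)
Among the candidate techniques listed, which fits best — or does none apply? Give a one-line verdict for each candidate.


Method: l'Hôpital's rule (0/0) — plug in 0: top and bottom both hit zero, so differentiate each and retry. One could equally expand both pieces locally and compare leading terms; the rule does that in one stroke.
- conjugate multiplication: multiplying by a conjugate would not remove any indeterminacy here.
- l'Hôpital's rule (0/0): applicable, and directly so.


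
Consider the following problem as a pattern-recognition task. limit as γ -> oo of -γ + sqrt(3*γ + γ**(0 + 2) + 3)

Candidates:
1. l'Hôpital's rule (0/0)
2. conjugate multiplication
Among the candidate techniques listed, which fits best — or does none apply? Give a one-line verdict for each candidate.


Method: conjugate multiplication — neither sqrt(3*γ + γ**(0 + 2) + 3) nor γ converges alone, so rewrite their difference as a conjugate-rationalized quotient first.
- l'Hôpital's rule (0/0): no quotient structure at all: the clash is ∞ minus ∞, which rationalizing converts into a tractable ratio.
- conjugate multiplication — a fit — the right tool for this form.


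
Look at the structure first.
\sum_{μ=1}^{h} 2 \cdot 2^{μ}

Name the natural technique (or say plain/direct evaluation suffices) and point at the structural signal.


Diagnosis: the geometric series formula — each term is 2 times the previous one, so the geometric-series formula applies directly.


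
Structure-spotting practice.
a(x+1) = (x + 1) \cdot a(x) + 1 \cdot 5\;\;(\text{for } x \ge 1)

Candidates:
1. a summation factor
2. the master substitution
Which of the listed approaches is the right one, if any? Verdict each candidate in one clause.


Method: a summation factor — one step of memory with a weight x + 1 that changes as the index grows — the summation-factor construction is built for this.
- a summation factor: yes — fits the structure here.
- the master substitution: there is no divide-the-index recursive argument.


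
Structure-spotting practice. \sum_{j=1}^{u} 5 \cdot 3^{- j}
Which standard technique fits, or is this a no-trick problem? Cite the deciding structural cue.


Method: the geometric series formula — consecutive terms stand in a fixed index-free ratio — the geometric sum formula closes it.


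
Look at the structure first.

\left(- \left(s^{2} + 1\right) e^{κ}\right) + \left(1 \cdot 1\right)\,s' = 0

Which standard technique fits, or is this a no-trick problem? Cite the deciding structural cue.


Technique: separation of variables — a product of single-variable factors, e^{κ} and s^{2} + 1 — the textbook separable form.


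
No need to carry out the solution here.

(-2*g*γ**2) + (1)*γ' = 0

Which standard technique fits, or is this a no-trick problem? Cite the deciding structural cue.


Technique: separation of variables — solved for the derivative, the right side splits multiplicatively into a function of each variable alone — divide and integrate each side.


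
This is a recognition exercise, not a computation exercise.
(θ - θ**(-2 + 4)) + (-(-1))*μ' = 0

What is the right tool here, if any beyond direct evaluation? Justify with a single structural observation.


Diagnosis: no special technique — the slope is a function of θ alone, so integrate both sides directly.


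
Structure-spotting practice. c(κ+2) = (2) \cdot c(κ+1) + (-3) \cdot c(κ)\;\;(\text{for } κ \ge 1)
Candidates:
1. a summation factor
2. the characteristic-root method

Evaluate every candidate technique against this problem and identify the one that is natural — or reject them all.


Verdict: the characteristic-root method — fixed numeric weights on consecutive terms and no forcing term added: the root method in its home territory.
- a summation factor: a summation factor telescopes one-step recursions; this one carries higher-order memory.
- the characteristic-root method: yes, a natural case for it.


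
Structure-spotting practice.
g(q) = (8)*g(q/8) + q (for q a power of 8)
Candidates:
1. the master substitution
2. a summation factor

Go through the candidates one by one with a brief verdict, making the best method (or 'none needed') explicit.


Method: the master substitution — recursion at q/8 is multiplicative in the index; logarithmic reindexing via q = 8^m linearizes it.
- the master substitution — applicable, and directly so.
- a summation factor — a divided-index call is outside the fixed-shift first-order family a summation factor normalizes.


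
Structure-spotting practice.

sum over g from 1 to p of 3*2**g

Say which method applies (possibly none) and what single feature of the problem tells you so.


Verdict: the geometric series formula — the ratio of consecutive terms is the constant 2, independent of the index — a geometric sum.


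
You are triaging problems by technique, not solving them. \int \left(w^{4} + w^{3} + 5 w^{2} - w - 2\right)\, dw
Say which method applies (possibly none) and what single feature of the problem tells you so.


Verdict: no special technique — every term is a constant multiple of a power of w; term-wise power-rule integration needs no preliminary transformation.


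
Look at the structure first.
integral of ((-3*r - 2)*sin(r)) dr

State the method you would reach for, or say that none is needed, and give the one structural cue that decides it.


Diagnosis: integration by parts — -3*r - 2 dies after finitely many derivatives while sin(r) cycles under integration — the tabular/parts setup.


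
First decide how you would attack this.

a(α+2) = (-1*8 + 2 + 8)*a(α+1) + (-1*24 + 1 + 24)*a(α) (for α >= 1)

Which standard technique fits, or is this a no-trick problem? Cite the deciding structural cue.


Verdict: the characteristic-root method — constant coefficients and linearity mean the ansatz r^α reduces it to solving the characteristic polynomial.


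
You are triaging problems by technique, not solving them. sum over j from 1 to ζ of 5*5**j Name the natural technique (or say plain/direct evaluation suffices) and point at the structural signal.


Technique: the geometric series formula — term-over-term division gives 5 every time — index-free ratio, geometric sum formula applies.


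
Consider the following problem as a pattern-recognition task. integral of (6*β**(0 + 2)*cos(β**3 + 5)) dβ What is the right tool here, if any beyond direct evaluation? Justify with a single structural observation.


Verdict: u-substitution — viewed as a product, the integrand is a composition evaluated at β**3 + 5 times (a constant multiple of) that inner expression's derivative, so u = β**3 + 5 makes it elementary.


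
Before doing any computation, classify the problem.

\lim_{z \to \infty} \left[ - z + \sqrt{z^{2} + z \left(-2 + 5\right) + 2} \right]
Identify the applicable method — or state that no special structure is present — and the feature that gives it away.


Verdict: conjugate multiplication — \sqrt{z^{2} + z \left(-2 + 5\right) + 2} and z both blow up, but their difference is tame once the conjugate rationalizes it.


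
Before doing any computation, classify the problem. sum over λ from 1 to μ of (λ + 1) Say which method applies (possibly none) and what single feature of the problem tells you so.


Diagnosis: no special technique — the sum is polynomial through and through; closed forms for each power of λ finish it directly.


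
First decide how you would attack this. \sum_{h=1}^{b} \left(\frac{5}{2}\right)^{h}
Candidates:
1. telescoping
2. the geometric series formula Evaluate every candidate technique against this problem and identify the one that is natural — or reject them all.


Method: the geometric series formula — each summand is the previous one scaled by \frac{5}{2}; that constant multiplier is itself the geometric structure.
- telescoping — in the displayed form, no term reappears at a neighboring index to cancel against.
- the geometric series formula: yes, a natural case for it.


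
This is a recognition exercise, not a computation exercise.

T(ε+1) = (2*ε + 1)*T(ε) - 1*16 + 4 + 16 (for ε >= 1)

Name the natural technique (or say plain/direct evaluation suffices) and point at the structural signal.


Diagnosis: a summation factor — the coefficient 2*ε + 1 drifts with the index, so no fixed root exists; normalizing by the cumulative product telescopes it.


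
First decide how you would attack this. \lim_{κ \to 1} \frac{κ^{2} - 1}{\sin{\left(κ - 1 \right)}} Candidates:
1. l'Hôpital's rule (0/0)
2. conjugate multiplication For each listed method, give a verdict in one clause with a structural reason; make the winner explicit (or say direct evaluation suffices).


Method: l'Hôpital's rule (0/0) — the 0/0 form at 1 is the signature situation for l'Hôpital's rule. Expanding numerator and denominator to first order gives the same value — the rule automates exactly that.
- l'Hôpital's rule (0/0) — yes, a natural case for it.
- conjugate multiplication — rationalization has no target — no divergent radical difference appears.


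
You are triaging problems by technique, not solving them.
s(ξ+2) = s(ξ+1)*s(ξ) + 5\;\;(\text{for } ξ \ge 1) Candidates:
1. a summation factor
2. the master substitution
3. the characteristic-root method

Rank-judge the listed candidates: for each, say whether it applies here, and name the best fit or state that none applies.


Method: no special technique — once the recursion is nonlinear, characteristic roots, master substitutions, and summation factors are all off the table.
- a summation factor: no summation factor applies — the rule is not linear in the sequence values.
- the master substitution — the recursion steps by a constant offset, so exponential reindexing is pointless.
- the characteristic-root method: nonlinearity rules out exponential-mode superposition from the start.


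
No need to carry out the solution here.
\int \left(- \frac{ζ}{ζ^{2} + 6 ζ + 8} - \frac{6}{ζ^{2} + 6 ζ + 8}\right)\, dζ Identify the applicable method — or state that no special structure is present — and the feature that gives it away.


Method: partial fractions — the denominator ζ^{2} + 6 ζ + 8 factors, so the quotient decomposes into elementary partial fractions term by term.


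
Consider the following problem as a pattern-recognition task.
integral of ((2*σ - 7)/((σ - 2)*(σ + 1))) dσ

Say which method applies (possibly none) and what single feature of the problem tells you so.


Best approach: partial fractions — the bottom factors while the top stays lower-degree — split into simple fractions and integrate piece by piece.


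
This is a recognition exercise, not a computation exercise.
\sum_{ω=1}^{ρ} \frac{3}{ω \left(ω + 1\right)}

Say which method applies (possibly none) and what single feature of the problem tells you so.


Method: telescoping — \frac{3}{ω \left(ω + 1\right)} hides a difference of shifted reciprocals — decompose it and the middle of the sum vanishes.


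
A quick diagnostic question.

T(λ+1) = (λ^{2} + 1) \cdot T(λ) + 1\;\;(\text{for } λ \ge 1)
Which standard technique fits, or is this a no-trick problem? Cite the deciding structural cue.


Technique: a summation factor — with the index-dependent coefficient λ^{2} + 1, dividing by the cumulative product turns the left side into a pure difference.


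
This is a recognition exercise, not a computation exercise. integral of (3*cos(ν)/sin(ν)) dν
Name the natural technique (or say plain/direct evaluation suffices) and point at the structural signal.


Best approach: u-substitution — a chain-rule shadow: 3*cos(ν) alongside a function of sin(ν) means u = sin(ν) unwinds the composition in one step.


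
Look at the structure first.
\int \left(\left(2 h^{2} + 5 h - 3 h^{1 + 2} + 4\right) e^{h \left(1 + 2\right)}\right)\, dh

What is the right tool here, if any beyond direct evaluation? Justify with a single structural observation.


Method: integration by parts — (2 h^{2} + 5 h - 3 h^{1 + 2} + 4) dies after finitely many derivatives while e^{h \left(1 + 2\right)} cycles under integration — the tabular/parts setup.


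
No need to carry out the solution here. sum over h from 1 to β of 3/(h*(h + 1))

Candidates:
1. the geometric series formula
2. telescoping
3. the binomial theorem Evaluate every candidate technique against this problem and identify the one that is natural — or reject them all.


Technique: telescoping — split 3/(h*(h + 1)) by partial fractions and the pieces are one function at shifted arguments — interior terms cancel.
- the geometric series formula — the term-to-term ratio drifts with the index — the one thing the geometric formula cannot absorb.
- telescoping: a fit — the right tool for this form.
- the binomial theorem: the summand does not match any term pattern of an expanded binomial power.


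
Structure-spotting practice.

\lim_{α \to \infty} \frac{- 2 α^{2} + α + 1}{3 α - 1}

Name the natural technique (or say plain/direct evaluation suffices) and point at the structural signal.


Technique: dominant-term comparison — at large α only the top-degree terms survive; compare the leading terms and the limit falls out. As a single quotient, the ∞/∞ shape would yield to repeated differentiation as well — the growth comparison gets there in one look.


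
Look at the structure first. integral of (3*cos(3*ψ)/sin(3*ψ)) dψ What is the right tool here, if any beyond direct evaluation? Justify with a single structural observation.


Technique: u-substitution — read it as f(sin(3*ψ)) times a constant multiple of d(sin(3*ψ)): one substitution, u = sin(3*ψ), finishes it.


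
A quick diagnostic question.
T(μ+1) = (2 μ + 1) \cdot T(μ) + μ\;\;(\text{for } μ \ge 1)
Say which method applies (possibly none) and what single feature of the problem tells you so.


Method: a summation factor — with the index-dependent coefficient 2 μ + 1, dividing by the cumulative product turns the left side into a pure difference.


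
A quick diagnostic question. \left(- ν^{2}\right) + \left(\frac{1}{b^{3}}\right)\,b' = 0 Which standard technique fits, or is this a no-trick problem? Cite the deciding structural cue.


Best approach: separation of variables — one side of the product carries the independent variable, the other the unknown — the textbook separation shape. The cross-partial test also passes here (vacuously, each side single-variable); the potential-function route would work, separation is simply more immediate.
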